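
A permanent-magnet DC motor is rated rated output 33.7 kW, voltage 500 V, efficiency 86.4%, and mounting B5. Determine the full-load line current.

78 A

P_out = 33.7 kW = 33700 W
P_in = P_out / η = 33700 / 0.864 = 39005 W
I = P_in / V = 39005 / 500 = 78 A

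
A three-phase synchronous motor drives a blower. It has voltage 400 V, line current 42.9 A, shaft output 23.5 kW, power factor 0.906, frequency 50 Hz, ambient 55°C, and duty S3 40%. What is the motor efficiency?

P_out = 23.5 kW = 23500 W
P_in = √3·V_L·I_L·cosφ = 1.732 × 400 × 42.9 × 0.906 = 26927 W
η = P_out / P_in = 23500 / 26927 = 0.873 = 87.3%

87.3 %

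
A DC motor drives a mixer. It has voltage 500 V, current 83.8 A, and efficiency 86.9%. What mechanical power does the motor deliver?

P_in = V·I = 500 × 83.8 = 41900 W
P_out = η·P_in = 0.869 × 41900 = 36411 W

36.4 kW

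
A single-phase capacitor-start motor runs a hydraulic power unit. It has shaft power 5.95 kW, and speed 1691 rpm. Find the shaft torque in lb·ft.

24.8 lb·ft

ω = 2π × 1691/60 = 177.1 rad/s
τ = P/ω = 5950/177.1 = 33.6 N·m
In lb·ft: 33.6/1.356 = 24.8 lb·ft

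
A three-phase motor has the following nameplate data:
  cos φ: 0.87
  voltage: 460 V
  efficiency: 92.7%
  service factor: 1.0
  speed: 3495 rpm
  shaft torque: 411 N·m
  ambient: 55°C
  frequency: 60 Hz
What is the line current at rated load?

ω = 2π×3495/60 = 366 rad/s; P_out = τω = 411 × 366 = 150426 W
P_in = P_out / η = 150426 / 0.927 = 162272 W
I_L = P_in / (√3·V_L·cosφ) = 162272 / (1.732 × 460 × 0.87) = 234 A

234 A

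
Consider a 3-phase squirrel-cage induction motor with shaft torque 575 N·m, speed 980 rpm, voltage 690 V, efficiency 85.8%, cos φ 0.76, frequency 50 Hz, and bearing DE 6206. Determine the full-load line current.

75.7 A

ω = 2π×980/60 = 102.6 rad/s; P_out = τω = 575 × 102.6 = 58995 W
P_in = P_out / η = 58995 / 0.858 = 68759 W
I_L = P_in / (√3·V_L·cosφ) = 68759 / (1.732 × 690 × 0.76) = 75.7 A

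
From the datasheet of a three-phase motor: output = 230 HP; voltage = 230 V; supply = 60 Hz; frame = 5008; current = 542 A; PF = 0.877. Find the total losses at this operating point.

17800 W

P_in = √3·V·I·cosφ = 1.732×230×542×0.877 = 189354 W
P_out = 230×746 = 171580 W
Losses = P_in − P_out = 189354 − 171580 = 17774 W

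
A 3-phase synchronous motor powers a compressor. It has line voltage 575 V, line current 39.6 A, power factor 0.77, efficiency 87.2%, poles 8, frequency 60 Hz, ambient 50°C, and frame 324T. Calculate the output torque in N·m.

P_in = √3·V·I·cosφ = 1.732 × 575 × 39.6 × 0.77 = 30367 W
P_out = η·P_in = 0.872 × 30367 = 26480 W
n = n_s = 120×60/8 = 900 rpm (synchronous)
ω = 2π×900/60 = 94.25 rad/s
τ = P_out/ω = 26480/94.25 = 281 N·m

281 N·m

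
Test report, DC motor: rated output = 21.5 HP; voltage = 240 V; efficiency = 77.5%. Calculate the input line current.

86.2 A

P_out = 21.5 × 746 = 16039 W
P_in = P_out / η = 16039 / 0.775 = 20695 W
I = P_in / V = 20695 / 240 = 86.2 A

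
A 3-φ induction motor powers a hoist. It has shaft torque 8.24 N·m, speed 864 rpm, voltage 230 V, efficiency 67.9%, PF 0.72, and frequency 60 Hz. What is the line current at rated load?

3.83 A

ω = 2π×864/60 = 90.48 rad/s; P_out = τω = 8.24 × 90.48 = 746 W
P_in = P_out / η = 746 / 0.679 = 1099 W
I_L = P_in / (√3·V_L·cosφ) = 1099 / (1.732 × 230 × 0.72) = 3.83 A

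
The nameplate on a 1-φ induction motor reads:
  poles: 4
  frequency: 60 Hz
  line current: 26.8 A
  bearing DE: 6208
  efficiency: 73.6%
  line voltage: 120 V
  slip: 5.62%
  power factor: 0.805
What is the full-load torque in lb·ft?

7.9 lb·ft

P_in = V·I·cosφ = 120 × 26.8 × 0.805 = 2589 W
P_out = η·P_in = 0.736 × 2589 = 1906 W
n_s = 120×60/4 = 1800 rpm; n = 1800×(1−0.0562) = 1699 rpm
ω = 2π×1699/60 = 177.9 rad/s
τ = P_out/ω = 1906/177.9 = 10.71 N·m
In lb·ft: 10.71/1.356 = 7.9 lb·ft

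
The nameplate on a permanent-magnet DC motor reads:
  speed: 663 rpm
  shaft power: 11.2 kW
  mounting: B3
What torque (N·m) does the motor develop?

ω = 2π × 663/60 = 69.43 rad/s
τ = P/ω = 11200/69.43 = 161 N·m

161 N·m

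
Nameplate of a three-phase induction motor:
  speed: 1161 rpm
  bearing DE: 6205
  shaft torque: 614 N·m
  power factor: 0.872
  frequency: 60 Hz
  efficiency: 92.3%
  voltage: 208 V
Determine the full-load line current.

257 A

ω = 2π×1161/60 = 121.6 rad/s; P_out = τω = 614 × 121.6 = 74662 W
P_in = P_out / η = 74662 / 0.923 = 80891 W
I_L = P_in / (√3·V_L·cosφ) = 80891 / (1.732 × 208 × 0.872) = 257 A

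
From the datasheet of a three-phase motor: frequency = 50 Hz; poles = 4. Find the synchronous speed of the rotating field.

n_s = 120f/p = 120×50/4 = 1500 rpm

1500 rpm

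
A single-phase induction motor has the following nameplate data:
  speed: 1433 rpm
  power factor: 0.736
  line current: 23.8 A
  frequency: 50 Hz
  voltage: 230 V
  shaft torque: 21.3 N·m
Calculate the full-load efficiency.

ω = 2π × 1433/60 = 150.1 rad/s; P_out = τω = 21.3 × 150.1 = 3197 W
P_in = V·I·cosφ = 230 × 23.8 × 0.736 = 4029 W
η = P_out / P_in = 3197 / 4029 = 0.793 = 79.3%

79.3 %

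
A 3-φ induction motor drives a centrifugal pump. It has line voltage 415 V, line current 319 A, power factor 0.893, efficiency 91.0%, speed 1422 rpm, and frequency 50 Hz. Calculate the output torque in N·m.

1250 N·m

P_in = √3·V·I·cosφ = 1.732 × 415 × 319 × 0.893 = 204757 W
P_out = η·P_in = 0.91 × 204757 = 186329 W
n = 1422 rpm
ω = 2π×1422/60 = 148.9 rad/s
τ = P_out/ω = 186329/148.9 = 1250 N·m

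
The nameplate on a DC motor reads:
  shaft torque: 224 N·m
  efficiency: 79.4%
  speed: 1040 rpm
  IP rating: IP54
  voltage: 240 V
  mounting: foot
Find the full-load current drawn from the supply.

ω = 2π×1040/60 = 108.9 rad/s; P_out = τω = 224 × 108.9 = 24394 W
P_in = P_out / η = 24394 / 0.794 = 30723 W
I = P_in / V = 30723 / 240 = 128 A

128 A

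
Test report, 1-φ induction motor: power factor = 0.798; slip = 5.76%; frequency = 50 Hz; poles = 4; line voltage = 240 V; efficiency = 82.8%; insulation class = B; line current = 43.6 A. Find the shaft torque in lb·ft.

34.4 lb·ft

P_in = V·I·cosφ = 240 × 43.6 × 0.798 = 8350 W
P_out = η·P_in = 0.828 × 8350 = 6914 W
n_s = 120×50/4 = 1500 rpm; n = 1500×(1−0.0576) = 1414 rpm
ω = 2π×1414/60 = 148.1 rad/s
τ = P_out/ω = 6914/148.1 = 46.68 N·m
In lb·ft: 46.68/1.356 = 34.4 lb·ft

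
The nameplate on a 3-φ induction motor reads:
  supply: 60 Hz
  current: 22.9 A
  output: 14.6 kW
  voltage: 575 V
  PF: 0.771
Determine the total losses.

P_in = √3·V·I·cosφ = 1.732×575×22.9×0.771 = 17584 W
P_out = 14600 W
Losses = P_in − P_out = 17584 − 14600 = 2984 W

2980 W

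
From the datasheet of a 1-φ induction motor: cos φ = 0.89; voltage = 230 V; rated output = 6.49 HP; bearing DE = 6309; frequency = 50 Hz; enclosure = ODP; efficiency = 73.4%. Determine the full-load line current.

32.2 A

P_out = 6.49 × 746 = 4842 W
P_in = P_out / η = 4842 / 0.734 = 6597 W
I = P_in / (V·cosφ) = 6597 / (230 × 0.89) = 32.2 A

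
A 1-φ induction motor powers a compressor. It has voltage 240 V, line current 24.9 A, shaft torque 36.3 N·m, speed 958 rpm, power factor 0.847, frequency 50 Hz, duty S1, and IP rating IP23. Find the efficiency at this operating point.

71.9 %

ω = 2π × 958/60 = 100.3 rad/s; P_out = τω = 36.3 × 100.3 = 3641 W
P_in = V·I·cosφ = 240 × 24.9 × 0.847 = 5062 W
η = P_out / P_in = 3641 / 5062 = 0.719 = 71.9%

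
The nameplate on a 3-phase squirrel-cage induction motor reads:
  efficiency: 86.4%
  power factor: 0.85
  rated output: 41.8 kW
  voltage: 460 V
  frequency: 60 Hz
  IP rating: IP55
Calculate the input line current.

71.4 A

P_out = 41.8 kW = 41800 W
P_in = P_out / η = 41800 / 0.864 = 48380 W
I_L = P_in / (√3·V_L·cosφ) = 48380 / (1.732 × 460 × 0.85) = 71.4 A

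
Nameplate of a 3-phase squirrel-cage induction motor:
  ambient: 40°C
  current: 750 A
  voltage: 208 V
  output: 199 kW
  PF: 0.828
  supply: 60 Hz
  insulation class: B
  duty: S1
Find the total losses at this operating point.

24.7 kW

P_in = √3·V·I·cosφ = 1.732×208×750×0.828 = 223719 W
P_out = 199000 W
Losses = P_in − P_out = 223719 − 199000 = 24719 W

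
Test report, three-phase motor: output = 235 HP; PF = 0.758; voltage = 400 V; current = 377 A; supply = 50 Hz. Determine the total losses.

22700 W

P_in = √3·V·I·cosφ = 1.732×400×377×0.758 = 197979 W
P_out = 235×746 = 175310 W
Losses = P_in − P_out = 197979 − 175310 = 22669 W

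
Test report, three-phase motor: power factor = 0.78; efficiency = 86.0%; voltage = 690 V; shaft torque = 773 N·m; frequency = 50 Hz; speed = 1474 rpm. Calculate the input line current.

ω = 2π×1474/60 = 154.4 rad/s; P_out = τω = 773 × 154.4 = 119351 W
P_in = P_out / η = 119351 / 0.860 = 138780 W
I_L = P_in / (√3·V_L·cosφ) = 138780 / (1.732 × 690 × 0.78) = 149 A

149 A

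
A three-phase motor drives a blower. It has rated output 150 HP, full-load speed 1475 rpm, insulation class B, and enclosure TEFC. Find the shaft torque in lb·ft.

534 lb·ft

P_out = 150 × 746 = 111900 W
ω = 2π × 1475/60 = 154.5 rad/s
τ = P_out/ω = 111900/154.5 = 724.3 N·m
In lb·ft: 724.3/1.356 = 534 lb·ft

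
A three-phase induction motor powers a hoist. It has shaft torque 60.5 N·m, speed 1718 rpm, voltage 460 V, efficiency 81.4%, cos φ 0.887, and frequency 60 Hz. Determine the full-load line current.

18.9 A

ω = 2π×1718/60 = 179.9 rad/s; P_out = τω = 60.5 × 179.9 = 10884 W
P_in = P_out / η = 10884 / 0.814 = 13371 W
I_L = P_in / (√3·V_L·cosφ) = 13371 / (1.732 × 460 × 0.887) = 18.9 A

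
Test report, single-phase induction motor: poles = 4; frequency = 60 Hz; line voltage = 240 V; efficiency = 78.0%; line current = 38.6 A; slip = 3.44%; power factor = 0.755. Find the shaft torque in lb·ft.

P_in = V·I·cosφ = 240 × 38.6 × 0.755 = 6994 W
P_out = η·P_in = 0.78 × 6994 = 5455 W
n_s = 120×60/4 = 1800 rpm; n = 1800×(1−0.0344) = 1738 rpm
ω = 2π×1738/60 = 182 rad/s
τ = P_out/ω = 5455/182 = 29.97 N·m
In lb·ft: 29.97/1.356 = 22.1 lb·ft

22.1 lb·ft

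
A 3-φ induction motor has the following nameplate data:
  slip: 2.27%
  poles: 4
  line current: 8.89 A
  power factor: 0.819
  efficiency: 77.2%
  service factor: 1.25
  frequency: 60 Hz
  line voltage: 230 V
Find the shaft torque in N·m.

12.2 N·m

P_in = √3·V·I·cosφ = 1.732 × 230 × 8.89 × 0.819 = 2900 W
P_out = η·P_in = 0.772 × 2900 = 2239 W
n_s = 120×60/4 = 1800 rpm; n = 1800×(1−0.0227) = 1759 rpm
ω = 2π×1759/60 = 184.2 rad/s
τ = P_out/ω = 2239/184.2 = 12.2 N·m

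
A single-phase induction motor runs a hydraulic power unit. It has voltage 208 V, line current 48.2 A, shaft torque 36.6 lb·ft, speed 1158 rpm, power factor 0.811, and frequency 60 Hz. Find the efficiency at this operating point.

74.0 %

τ = 36.6 lb·ft × 1.356 = 49.63 N·m
ω = 2π × 1158/60 = 121.3 rad/s; P_out = τω = 49.63 × 121.3 = 6020 W
P_in = V·I·cosφ = 208 × 48.2 × 0.811 = 8131 W
η = P_out / P_in = 6020 / 8131 = 0.740 = 74.0%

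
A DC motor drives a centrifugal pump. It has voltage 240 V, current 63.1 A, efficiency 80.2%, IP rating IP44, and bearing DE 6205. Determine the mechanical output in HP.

16.3 HP

P_in = V·I = 240 × 63.1 = 15144 W
P_out = η·P_in = 0.802 × 15144 = 12145 W
= 12145/746 = 16.3 HP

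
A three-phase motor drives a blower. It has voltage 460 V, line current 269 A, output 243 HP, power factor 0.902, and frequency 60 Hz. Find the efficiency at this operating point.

P_out = 243 × 746 = 181278 W
P_in = √3·V_L·I_L·cosφ = 1.732 × 460 × 269 × 0.902 = 193315 W
η = P_out / P_in = 181278 / 193315 = 0.938 = 93.8%

93.8 %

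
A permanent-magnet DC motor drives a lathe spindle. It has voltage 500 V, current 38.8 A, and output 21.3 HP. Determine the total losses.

3510 W

P_in = V·I = 500×38.8 = 19400 W
P_out = 21.3×746 = 15890 W
Losses = P_in − P_out = 19400 − 15890 = 3510 W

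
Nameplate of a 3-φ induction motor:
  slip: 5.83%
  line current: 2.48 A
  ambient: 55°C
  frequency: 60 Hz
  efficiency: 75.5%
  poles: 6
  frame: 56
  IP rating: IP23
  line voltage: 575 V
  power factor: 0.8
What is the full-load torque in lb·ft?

9.3 lb·ft

P_in = √3·V·I·cosφ = 1.732 × 575 × 2.48 × 0.8 = 1976 W
P_out = η·P_in = 0.755 × 1976 = 1492 W
n_s = 120×60/6 = 1200 rpm; n = 1200×(1−0.0583) = 1130 rpm
ω = 2π×1130/60 = 118.3 rad/s
τ = P_out/ω = 1492/118.3 = 12.61 N·m
In lb·ft: 12.61/1.356 = 9.3 lb·ft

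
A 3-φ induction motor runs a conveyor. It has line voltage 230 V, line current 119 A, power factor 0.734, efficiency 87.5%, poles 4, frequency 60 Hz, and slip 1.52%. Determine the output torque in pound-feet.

P_in = √3·V·I·cosφ = 1.732 × 230 × 119 × 0.734 = 34795 W
P_out = η·P_in = 0.875 × 34795 = 30446 W
n_s = 120×60/4 = 1800 rpm; n = 1800×(1−0.0152) = 1773 rpm
ω = 2π×1773/60 = 185.7 rad/s
τ = P_out/ω = 30446/185.7 = 164 N·m
In lb·ft: 164/1.356 = 121 lb·ft

121 lb·ft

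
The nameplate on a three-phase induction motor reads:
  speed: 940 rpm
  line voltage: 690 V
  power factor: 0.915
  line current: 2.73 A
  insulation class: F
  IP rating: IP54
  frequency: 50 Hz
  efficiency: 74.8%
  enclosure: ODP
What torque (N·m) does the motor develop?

P_in = √3·V·I·cosφ = 1.732 × 690 × 2.73 × 0.915 = 2985 W
P_out = η·P_in = 0.748 × 2985 = 2233 W
n = 940 rpm
ω = 2π×940/60 = 98.44 rad/s
τ = P_out/ω = 2233/98.44 = 22.7 N·m

22.7 N·m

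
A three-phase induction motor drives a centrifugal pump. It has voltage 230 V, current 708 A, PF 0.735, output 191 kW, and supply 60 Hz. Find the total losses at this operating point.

16.3 kW

P_in = √3·V·I·cosφ = 1.732×230×708×0.735 = 207299 W
P_out = 191000 W
Losses = P_in − P_out = 207299 − 191000 = 16299 W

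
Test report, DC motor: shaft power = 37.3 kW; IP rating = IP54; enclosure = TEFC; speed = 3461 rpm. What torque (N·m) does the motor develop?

ω = 2π × 3461/60 = 362.4 rad/s
τ = P/ω = 37300/362.4 = 103 N·m

103 N·m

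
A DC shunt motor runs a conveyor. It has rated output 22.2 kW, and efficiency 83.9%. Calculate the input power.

26.5 kW

P_out = 22200 W
P_in = P_out/η = 22200/0.839 = 26460 W = 26.5 kW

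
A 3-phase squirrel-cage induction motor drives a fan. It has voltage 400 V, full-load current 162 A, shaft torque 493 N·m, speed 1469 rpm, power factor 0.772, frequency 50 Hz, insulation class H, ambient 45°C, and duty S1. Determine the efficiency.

ω = 2π × 1469/60 = 153.8 rad/s; P_out = τω = 493 × 153.8 = 75823 W
P_in = √3·V_L·I_L·cosφ = 1.732 × 400 × 162 × 0.772 = 86644 W
η = P_out / P_in = 75823 / 86644 = 0.875 = 87.5%

87.5 %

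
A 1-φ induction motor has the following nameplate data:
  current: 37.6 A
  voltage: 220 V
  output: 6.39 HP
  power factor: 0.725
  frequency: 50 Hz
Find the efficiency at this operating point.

79.5 %

P_out = 6.39 × 746 = 4767 W
P_in = V·I·cosφ = 220 × 37.6 × 0.725 = 5997 W
η = P_out / P_in = 4767 / 5997 = 0.795 = 79.5%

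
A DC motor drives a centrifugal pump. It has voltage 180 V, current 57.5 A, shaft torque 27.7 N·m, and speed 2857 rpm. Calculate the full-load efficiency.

80.1 %

ω = 2π × 2857/60 = 299.2 rad/s; P_out = τω = 27.7 × 299.2 = 8288 W
P_in = V·I = 180 × 57.5 = 10350 W
η = P_out / P_in = 8288 / 10350 = 0.801 = 80.1%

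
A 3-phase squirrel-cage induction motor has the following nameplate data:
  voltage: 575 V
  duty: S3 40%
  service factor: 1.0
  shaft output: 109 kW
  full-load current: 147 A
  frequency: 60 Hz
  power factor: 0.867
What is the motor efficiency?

85.9 %

P_out = 109 kW = 109000 W
P_in = √3·V_L·I_L·cosφ = 1.732 × 575 × 147 × 0.867 = 126926 W
η = P_out / P_in = 109000 / 126926 = 0.859 = 85.9%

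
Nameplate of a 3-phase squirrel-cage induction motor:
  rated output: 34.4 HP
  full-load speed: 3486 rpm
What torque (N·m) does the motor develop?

70.3 N·m

P_out = 34.4 × 746 = 25662 W
ω = 2π × 3486/60 = 365.1 rad/s
τ = P_out/ω = 25662/365.1 = 70.3 N·m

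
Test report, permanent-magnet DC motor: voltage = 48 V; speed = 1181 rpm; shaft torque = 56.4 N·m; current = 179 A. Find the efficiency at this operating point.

ω = 2π × 1181/60 = 123.7 rad/s; P_out = τω = 56.4 × 123.7 = 6977 W
P_in = V·I = 48 × 179 = 8592 W
η = P_out / P_in = 6977 / 8592 = 0.812 = 81.2%

81.2 %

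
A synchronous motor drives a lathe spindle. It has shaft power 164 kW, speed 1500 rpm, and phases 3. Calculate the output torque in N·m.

ω = 2π × 1500/60 = 157.1 rad/s
τ = P/ω = 164000/157.1 = 1040 N·m

1040 N·m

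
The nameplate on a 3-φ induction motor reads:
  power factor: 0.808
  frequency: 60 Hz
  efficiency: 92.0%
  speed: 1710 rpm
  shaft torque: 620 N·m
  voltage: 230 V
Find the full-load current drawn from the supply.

375 A

ω = 2π×1710/60 = 179.1 rad/s; P_out = τω = 620 × 179.1 = 111042 W
P_in = P_out / η = 111042 / 0.920 = 120698 W
I_L = P_in / (√3·V_L·cosφ) = 120698 / (1.732 × 230 × 0.808) = 375 A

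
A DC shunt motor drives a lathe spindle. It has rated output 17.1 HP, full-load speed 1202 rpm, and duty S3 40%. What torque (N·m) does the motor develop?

P_out = 17.1 × 746 = 12757 W
ω = 2π × 1202/60 = 125.9 rad/s
τ = P_out/ω = 12757/125.9 = 101 N·m

101 N·m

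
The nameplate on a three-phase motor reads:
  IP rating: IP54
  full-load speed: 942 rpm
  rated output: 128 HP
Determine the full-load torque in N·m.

P_out = 128 × 746 = 95488 W
ω = 2π × 942/60 = 98.65 rad/s
τ = P_out/ω = 95488/98.65 = 968 N·m

968 N·m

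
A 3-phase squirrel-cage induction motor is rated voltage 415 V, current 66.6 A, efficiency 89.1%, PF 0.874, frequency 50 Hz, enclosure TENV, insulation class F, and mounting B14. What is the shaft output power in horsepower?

P_in = √3·V·I·cosφ = 1.732 × 415 × 66.6 × 0.874 = 41839 W
P_out = η·P_in = 0.891 × 41839 = 37279 W
= 37279/746 = 50 HP

50 HP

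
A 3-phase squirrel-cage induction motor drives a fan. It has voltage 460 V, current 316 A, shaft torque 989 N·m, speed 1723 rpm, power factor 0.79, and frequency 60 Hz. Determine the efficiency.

ω = 2π × 1723/60 = 180.4 rad/s; P_out = τω = 989 × 180.4 = 178416 W
P_in = √3·V_L·I_L·cosφ = 1.732 × 460 × 316 × 0.79 = 198893 W
η = P_out / P_in = 178416 / 198893 = 0.897 = 89.7%

89.7 %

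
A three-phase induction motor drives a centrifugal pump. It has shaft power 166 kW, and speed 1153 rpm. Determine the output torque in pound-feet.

ω = 2π × 1153/60 = 120.7 rad/s
τ = P/ω = 166000/120.7 = 1375 N·m
In lb·ft: 1375/1.356 = 1010 lb·ft

1010 lb·ft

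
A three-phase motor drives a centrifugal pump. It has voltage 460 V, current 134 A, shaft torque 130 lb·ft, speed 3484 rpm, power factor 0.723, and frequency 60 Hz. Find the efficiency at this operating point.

τ = 130 lb·ft × 1.356 = 176.3 N·m
ω = 2π × 3484/60 = 364.8 rad/s; P_out = τω = 176.3 × 364.8 = 64314 W
P_in = √3·V_L·I_L·cosφ = 1.732 × 460 × 134 × 0.723 = 77188 W
η = P_out / P_in = 64314 / 77188 = 0.833 = 83.3%

83.3 %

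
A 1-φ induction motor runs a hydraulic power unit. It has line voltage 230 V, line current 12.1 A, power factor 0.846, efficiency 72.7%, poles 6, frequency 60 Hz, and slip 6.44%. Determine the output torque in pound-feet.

10.7 lb·ft

P_in = V·I·cosφ = 230 × 12.1 × 0.846 = 2354 W
P_out = η·P_in = 0.727 × 2354 = 1711 W
n_s = 120×60/6 = 1200 rpm; n = 1200×(1−0.0644) = 1123 rpm
ω = 2π×1123/60 = 117.6 rad/s
τ = P_out/ω = 1711/117.6 = 14.55 N·m
In lb·ft: 14.55/1.356 = 10.7 lb·ft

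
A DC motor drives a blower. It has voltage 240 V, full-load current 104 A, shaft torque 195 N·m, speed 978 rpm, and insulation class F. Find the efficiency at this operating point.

80.0 %

ω = 2π × 978/60 = 102.4 rad/s; P_out = τω = 195 × 102.4 = 19968 W
P_in = V·I = 240 × 104 = 24960 W
η = P_out / P_in = 19968 / 24960 = 0.800 = 80.0%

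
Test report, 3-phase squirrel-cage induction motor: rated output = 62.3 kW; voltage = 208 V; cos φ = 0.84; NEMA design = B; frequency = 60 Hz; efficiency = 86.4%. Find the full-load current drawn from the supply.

P_out = 62.3 kW = 62300 W
P_in = P_out / η = 62300 / 0.864 = 72106 W
I_L = P_in / (√3·V_L·cosφ) = 72106 / (1.732 × 208 × 0.84) = 238 A

238 A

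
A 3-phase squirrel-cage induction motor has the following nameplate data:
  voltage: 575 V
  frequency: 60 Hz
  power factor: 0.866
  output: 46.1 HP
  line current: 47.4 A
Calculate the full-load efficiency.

84.1 %

P_out = 46.1 × 746 = 34391 W
P_in = √3·V_L·I_L·cosφ = 1.732 × 575 × 47.4 × 0.866 = 40880 W
η = P_out / P_in = 34391 / 40880 = 0.841 = 84.1%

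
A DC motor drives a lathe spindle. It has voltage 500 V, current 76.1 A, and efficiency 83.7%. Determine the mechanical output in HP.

42.7 HP

P_in = V·I = 500 × 76.1 = 38050 W
P_out = η·P_in = 0.837 × 38050 = 31848 W
= 31848/746 = 42.7 HP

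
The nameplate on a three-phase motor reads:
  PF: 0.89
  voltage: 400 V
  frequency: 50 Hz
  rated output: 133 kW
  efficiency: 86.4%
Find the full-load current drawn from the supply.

250 A

P_out = 133 kW = 133000 W
P_in = P_out / η = 133000 / 0.864 = 153935 W
I_L = P_in / (√3·V_L·cosφ) = 153935 / (1.732 × 400 × 0.89) = 250 A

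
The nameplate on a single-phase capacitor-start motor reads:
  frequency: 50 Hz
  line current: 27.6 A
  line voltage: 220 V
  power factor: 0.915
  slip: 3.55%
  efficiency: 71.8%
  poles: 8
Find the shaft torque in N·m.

52.7 N·m

P_in = V·I·cosφ = 220 × 27.6 × 0.915 = 5556 W
P_out = η·P_in = 0.718 × 5556 = 3989 W
n_s = 120×50/8 = 750 rpm; n = 750×(1−0.0355) = 723 rpm
ω = 2π×723/60 = 75.71 rad/s
τ = P_out/ω = 3989/75.71 = 52.7 N·m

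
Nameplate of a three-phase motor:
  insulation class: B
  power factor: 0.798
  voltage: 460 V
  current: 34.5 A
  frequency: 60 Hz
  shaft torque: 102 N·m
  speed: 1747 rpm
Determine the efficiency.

ω = 2π × 1747/60 = 182.9 rad/s; P_out = τω = 102 × 182.9 = 18656 W
P_in = √3·V_L·I_L·cosφ = 1.732 × 460 × 34.5 × 0.798 = 21934 W
η = P_out / P_in = 18656 / 21934 = 0.851 = 85.1%

85.1 %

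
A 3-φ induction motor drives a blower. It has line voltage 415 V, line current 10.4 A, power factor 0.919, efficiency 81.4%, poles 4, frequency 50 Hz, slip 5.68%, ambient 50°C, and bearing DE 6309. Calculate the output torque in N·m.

37.7 N·m

P_in = √3·V·I·cosφ = 1.732 × 415 × 10.4 × 0.919 = 6870 W
P_out = η·P_in = 0.814 × 6870 = 5592 W
n_s = 120×50/4 = 1500 rpm; n = 1500×(1−0.0568) = 1415 rpm
ω = 2π×1415/60 = 148.2 rad/s
τ = P_out/ω = 5592/148.2 = 37.7 N·m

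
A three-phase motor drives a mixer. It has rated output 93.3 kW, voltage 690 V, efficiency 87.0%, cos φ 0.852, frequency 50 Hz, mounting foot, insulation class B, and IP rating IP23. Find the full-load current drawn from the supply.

105 A

P_out = 93.3 kW = 93300 W
P_in = P_out / η = 93300 / 0.870 = 107241 W
I_L = P_in / (√3·V_L·cosφ) = 107241 / (1.732 × 690 × 0.852) = 105 A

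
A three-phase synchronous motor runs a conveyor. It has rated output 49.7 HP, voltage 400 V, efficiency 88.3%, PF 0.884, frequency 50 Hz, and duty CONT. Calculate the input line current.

68.6 A

P_out = 49.7 × 746 = 37076 W
P_in = P_out / η = 37076 / 0.883 = 41989 W
I_L = P_in / (√3·V_L·cosφ) = 41989 / (1.732 × 400 × 0.884) = 68.6 A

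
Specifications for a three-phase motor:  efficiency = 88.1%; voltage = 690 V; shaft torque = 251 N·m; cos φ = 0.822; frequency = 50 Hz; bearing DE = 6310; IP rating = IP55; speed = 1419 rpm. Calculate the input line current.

ω = 2π×1419/60 = 148.6 rad/s; P_out = τω = 251 × 148.6 = 37299 W
P_in = P_out / η = 37299 / 0.881 = 42337 W
I_L = P_in / (√3·V_L·cosφ) = 42337 / (1.732 × 690 × 0.822) = 43.1 A

43.1 A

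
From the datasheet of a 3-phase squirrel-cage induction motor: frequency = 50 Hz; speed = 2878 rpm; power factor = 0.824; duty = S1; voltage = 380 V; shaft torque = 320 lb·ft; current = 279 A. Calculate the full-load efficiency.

τ = 320 lb·ft × 1.356 = 433.9 N·m
ω = 2π × 2878/60 = 301.4 rad/s; P_out = τω = 433.9 × 301.4 = 130777 W
P_in = √3·V_L·I_L·cosφ = 1.732 × 380 × 279 × 0.824 = 151308 W
η = P_out / P_in = 130777 / 151308 = 0.864 = 86.4%

86.4 %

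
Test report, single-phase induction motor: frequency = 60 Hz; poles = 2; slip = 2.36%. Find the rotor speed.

3515 rpm

n_s = 120f/p = 120×60/2 = 3600 rpm
n = n_s(1 − s) = 3600 × (1 − 0.0236) = 3515 rpm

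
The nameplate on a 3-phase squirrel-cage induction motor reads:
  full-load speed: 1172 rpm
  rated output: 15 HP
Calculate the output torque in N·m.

P_out = 15 × 746 = 11190 W
ω = 2π × 1172/60 = 122.7 rad/s
τ = P_out/ω = 11190/122.7 = 91.2 N·m

91.2 N·m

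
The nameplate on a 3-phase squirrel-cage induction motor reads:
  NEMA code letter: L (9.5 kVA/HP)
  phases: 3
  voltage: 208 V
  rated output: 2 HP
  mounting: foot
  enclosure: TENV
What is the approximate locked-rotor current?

S_LR = 9.5 × 2 = 19 kVA
I_LR = S_LR/(√3·V_L) = 19000/(1.732×208) = 52.7 A

52.7 A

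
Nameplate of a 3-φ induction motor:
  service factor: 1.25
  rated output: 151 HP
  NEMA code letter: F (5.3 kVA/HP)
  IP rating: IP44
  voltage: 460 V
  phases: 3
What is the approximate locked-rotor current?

1000 A

S_LR = 5.3 × 151 = 800.3 kVA
I_LR = S_LR/(√3·V_L) = 800300/(1.732×460) = 1000 A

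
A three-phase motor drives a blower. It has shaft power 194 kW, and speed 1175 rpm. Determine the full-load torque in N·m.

ω = 2π × 1175/60 = 123 rad/s
τ = P/ω = 194000/123 = 1580 N·m

1580 N·m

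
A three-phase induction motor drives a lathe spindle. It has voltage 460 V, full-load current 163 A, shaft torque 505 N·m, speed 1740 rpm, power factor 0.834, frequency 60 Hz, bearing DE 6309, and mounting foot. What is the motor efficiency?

85.0 %

ω = 2π × 1740/60 = 182.2 rad/s; P_out = τω = 505 × 182.2 = 92011 W
P_in = √3·V_L·I_L·cosφ = 1.732 × 460 × 163 × 0.834 = 108308 W
η = P_out / P_in = 92011 / 108308 = 0.850 = 85.0%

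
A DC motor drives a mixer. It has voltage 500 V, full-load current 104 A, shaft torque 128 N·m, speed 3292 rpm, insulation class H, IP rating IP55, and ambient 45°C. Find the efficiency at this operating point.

84.9 %

ω = 2π × 3292/60 = 344.7 rad/s; P_out = τω = 128 × 344.7 = 44122 W
P_in = V·I = 500 × 104 = 52000 W
η = P_out / P_in = 44122 / 52000 = 0.849 = 84.9%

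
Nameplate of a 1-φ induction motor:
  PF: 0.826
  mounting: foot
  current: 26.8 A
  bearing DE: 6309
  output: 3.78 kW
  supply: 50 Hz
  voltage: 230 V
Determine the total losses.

P_in = V·I·cosφ = 230×26.8×0.826 = 5091 W
P_out = 3780 W
Losses = P_in − P_out = 5091 − 3780 = 1311 W

1310 W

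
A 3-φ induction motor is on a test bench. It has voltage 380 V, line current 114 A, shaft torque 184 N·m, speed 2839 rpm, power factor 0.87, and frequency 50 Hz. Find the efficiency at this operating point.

ω = 2π × 2839/60 = 297.3 rad/s; P_out = τω = 184 × 297.3 = 54703 W
P_in = √3·V_L·I_L·cosφ = 1.732 × 380 × 114 × 0.87 = 65276 W
η = P_out / P_in = 54703 / 65276 = 0.838 = 83.8%

83.8 %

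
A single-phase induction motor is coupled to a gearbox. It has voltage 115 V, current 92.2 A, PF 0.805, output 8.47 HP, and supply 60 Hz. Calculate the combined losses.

2.22 kW

P_in = V·I·cosφ = 115×92.2×0.805 = 8535 W
P_out = 8.47×746 = 6319 W
Losses = P_in − P_out = 8535 − 6319 = 2216 W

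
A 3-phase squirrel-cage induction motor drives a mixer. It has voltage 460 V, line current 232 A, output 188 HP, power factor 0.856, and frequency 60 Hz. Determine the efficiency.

P_out = 188 × 746 = 140248 W
P_in = √3·V_L·I_L·cosφ = 1.732 × 460 × 232 × 0.856 = 158222 W
η = P_out / P_in = 140248 / 158222 = 0.886 = 88.6%

88.6 %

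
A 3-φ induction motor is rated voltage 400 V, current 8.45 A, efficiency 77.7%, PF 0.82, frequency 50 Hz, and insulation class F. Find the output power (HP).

5 HP

P_in = √3·V·I·cosφ = 1.732 × 400 × 8.45 × 0.82 = 4800 W
P_out = η·P_in = 0.777 × 4800 = 3730 W
= 3730/746 = 5 HP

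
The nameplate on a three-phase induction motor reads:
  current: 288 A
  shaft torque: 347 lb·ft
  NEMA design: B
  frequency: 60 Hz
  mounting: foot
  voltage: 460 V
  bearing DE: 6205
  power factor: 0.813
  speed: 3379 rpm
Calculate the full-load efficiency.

89.2 %

τ = 347 lb·ft × 1.356 = 470.5 N·m
ω = 2π × 3379/60 = 353.8 rad/s; P_out = τω = 470.5 × 353.8 = 166463 W
P_in = √3·V_L·I_L·cosφ = 1.732 × 460 × 288 × 0.813 = 186547 W
η = P_out / P_in = 166463 / 186547 = 0.892 = 89.2%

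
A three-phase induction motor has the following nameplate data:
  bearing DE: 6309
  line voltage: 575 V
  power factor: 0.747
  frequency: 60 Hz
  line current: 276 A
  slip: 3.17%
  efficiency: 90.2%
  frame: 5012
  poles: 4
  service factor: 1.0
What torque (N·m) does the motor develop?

P_in = √3·V·I·cosφ = 1.732 × 575 × 276 × 0.747 = 205327 W
P_out = η·P_in = 0.902 × 205327 = 185205 W
n_s = 120×60/4 = 1800 rpm; n = 1800×(1−0.0317) = 1743 rpm
ω = 2π×1743/60 = 182.5 rad/s
τ = P_out/ω = 185205/182.5 = 1010 N·m

1010 N·m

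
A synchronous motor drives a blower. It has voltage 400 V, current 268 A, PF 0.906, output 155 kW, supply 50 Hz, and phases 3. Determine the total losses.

13.2 kW

P_in = √3·V·I·cosφ = 1.732×400×268×0.906 = 168217 W
P_out = 155000 W
Losses = P_in − P_out = 168217 − 155000 = 13217 W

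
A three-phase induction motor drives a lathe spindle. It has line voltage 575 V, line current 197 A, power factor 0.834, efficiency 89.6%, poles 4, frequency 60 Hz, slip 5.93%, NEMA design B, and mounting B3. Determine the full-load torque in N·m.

P_in = √3·V·I·cosφ = 1.732 × 575 × 197 × 0.834 = 163624 W
P_out = η·P_in = 0.896 × 163624 = 146607 W
n_s = 120×60/4 = 1800 rpm; n = 1800×(1−0.0593) = 1693 rpm
ω = 2π×1693/60 = 177.3 rad/s
τ = P_out/ω = 146607/177.3 = 827 N·m

827 N·m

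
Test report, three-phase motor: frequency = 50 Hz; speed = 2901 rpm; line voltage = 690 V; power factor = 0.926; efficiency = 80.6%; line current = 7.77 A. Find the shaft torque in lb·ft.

16.8 lb·ft

P_in = √3·V·I·cosφ = 1.732 × 690 × 7.77 × 0.926 = 8599 W
P_out = η·P_in = 0.806 × 8599 = 6931 W
n = 2901 rpm
ω = 2π×2901/60 = 303.8 rad/s
τ = P_out/ω = 6931/303.8 = 22.81 N·m
In lb·ft: 22.81/1.356 = 16.8 lb·ft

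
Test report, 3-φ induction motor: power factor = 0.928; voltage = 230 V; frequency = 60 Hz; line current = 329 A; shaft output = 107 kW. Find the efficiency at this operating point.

88.0 %

P_out = 107 kW = 107000 W
P_in = √3·V_L·I_L·cosφ = 1.732 × 230 × 329 × 0.928 = 121624 W
η = P_out / P_in = 107000 / 121624 = 0.880 = 88.0%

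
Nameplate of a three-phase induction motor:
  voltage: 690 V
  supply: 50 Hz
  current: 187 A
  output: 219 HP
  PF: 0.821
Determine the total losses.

20100 W

P_in = √3·V·I·cosφ = 1.732×690×187×0.821 = 183477 W
P_out = 219×746 = 163374 W
Losses = P_in − P_out = 183477 − 163374 = 20103 W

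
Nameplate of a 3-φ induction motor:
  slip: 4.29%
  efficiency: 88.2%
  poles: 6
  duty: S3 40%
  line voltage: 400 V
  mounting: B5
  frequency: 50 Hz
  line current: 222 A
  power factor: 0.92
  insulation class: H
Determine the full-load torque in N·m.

P_in = √3·V·I·cosφ = 1.732 × 400 × 222 × 0.92 = 141497 W
P_out = η·P_in = 0.882 × 141497 = 124800 W
n_s = 120×50/6 = 1000 rpm; n = 1000×(1−0.0429) = 957 rpm
ω = 2π×957/60 = 100.2 rad/s
τ = P_out/ω = 124800/100.2 = 1250 N·m

1250 N·m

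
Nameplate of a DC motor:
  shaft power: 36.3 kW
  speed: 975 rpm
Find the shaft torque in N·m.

ω = 2π × 975/60 = 102.1 rad/s
τ = P/ω = 36300/102.1 = 356 N·m

356 N·m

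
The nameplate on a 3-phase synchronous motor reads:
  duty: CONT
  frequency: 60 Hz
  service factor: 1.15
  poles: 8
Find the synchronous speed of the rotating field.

900 rpm

n_s = 120f/p = 120×60/8 = 900 rpm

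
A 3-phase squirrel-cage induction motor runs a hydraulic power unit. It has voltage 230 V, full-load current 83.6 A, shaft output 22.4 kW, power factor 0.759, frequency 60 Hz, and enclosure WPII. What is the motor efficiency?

88.6 %

P_out = 22.4 kW = 22400 W
P_in = √3·V_L·I_L·cosφ = 1.732 × 230 × 83.6 × 0.759 = 25277 W
η = P_out / P_in = 22400 / 25277 = 0.886 = 88.6%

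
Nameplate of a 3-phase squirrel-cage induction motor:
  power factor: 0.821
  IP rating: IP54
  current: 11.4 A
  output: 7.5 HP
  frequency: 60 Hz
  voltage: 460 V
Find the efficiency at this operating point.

75.0 %

P_out = 7.5 × 746 = 5595 W
P_in = √3·V_L·I_L·cosφ = 1.732 × 460 × 11.4 × 0.821 = 7457 W
η = P_out / P_in = 5595 / 7457 = 0.750 = 75.0%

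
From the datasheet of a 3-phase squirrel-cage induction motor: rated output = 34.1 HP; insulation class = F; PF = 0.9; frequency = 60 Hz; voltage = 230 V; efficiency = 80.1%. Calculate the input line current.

88.6 A

P_out = 34.1 × 746 = 25439 W
P_in = P_out / η = 25439 / 0.801 = 31759 W
I_L = P_in / (√3·V_L·cosφ) = 31759 / (1.732 × 230 × 0.9) = 88.6 A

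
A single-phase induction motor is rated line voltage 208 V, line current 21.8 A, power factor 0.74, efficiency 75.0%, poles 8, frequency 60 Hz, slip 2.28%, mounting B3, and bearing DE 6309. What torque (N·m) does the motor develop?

P_in = V·I·cosφ = 208 × 21.8 × 0.74 = 3355 W
P_out = η·P_in = 0.75 × 3355 = 2516 W
n_s = 120×60/8 = 900 rpm; n = 900×(1−0.0228) = 879 rpm
ω = 2π×879/60 = 92.05 rad/s
τ = P_out/ω = 2516/92.05 = 27.3 N·m

27.3 N·m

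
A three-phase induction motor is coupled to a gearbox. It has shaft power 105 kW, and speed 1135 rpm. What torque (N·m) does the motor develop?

ω = 2π × 1135/60 = 118.9 rad/s
τ = P/ω = 105000/118.9 = 883 N·m

883 N·m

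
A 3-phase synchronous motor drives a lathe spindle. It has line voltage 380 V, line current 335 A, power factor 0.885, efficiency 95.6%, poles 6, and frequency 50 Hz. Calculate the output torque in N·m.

P_in = √3·V·I·cosφ = 1.732 × 380 × 335 × 0.885 = 195128 W
P_out = η·P_in = 0.956 × 195128 = 186542 W
n = n_s = 120×50/6 = 1000 rpm (synchronous)
ω = 2π×1000/60 = 104.7 rad/s
τ = P_out/ω = 186542/104.7 = 1780 N·m

1780 N·m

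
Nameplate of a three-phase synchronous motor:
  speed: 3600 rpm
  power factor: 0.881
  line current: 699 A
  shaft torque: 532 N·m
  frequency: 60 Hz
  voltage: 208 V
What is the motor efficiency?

ω = 2π × 3600/60 = 377 rad/s; P_out = τω = 532 × 377 = 200564 W
P_in = √3·V_L·I_L·cosφ = 1.732 × 208 × 699 × 0.881 = 221852 W
η = P_out / P_in = 200564 / 221852 = 0.904 = 90.4%

90.4 %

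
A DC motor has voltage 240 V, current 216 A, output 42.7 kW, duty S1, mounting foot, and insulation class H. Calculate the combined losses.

P_in = V·I = 240×216 = 51840 W
P_out = 42700 W
Losses = P_in − P_out = 51840 − 42700 = 9140 W

9.14 kW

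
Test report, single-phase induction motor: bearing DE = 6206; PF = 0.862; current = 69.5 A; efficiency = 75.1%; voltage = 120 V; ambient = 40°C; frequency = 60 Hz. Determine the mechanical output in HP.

P_in = V·I·cosφ = 120 × 69.5 × 0.862 = 7189 W
P_out = η·P_in = 0.751 × 7189 = 5399 W
= 5399/746 = 7.24 HP

7.24 HP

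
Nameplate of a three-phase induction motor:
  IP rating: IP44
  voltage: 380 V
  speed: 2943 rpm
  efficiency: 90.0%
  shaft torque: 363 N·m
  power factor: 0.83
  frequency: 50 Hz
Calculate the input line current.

ω = 2π×2943/60 = 308.2 rad/s; P_out = τω = 363 × 308.2 = 111877 W
P_in = P_out / η = 111877 / 0.900 = 124308 W
I_L = P_in / (√3·V_L·cosφ) = 124308 / (1.732 × 380 × 0.83) = 228 A

228 A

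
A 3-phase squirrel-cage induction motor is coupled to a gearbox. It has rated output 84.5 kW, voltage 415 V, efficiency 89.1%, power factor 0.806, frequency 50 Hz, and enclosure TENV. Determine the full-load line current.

164 A

P_out = 84.5 kW = 84500 W
P_in = P_out / η = 84500 / 0.891 = 94837 W
I_L = P_in / (√3·V_L·cosφ) = 94837 / (1.732 × 415 × 0.806) = 164 A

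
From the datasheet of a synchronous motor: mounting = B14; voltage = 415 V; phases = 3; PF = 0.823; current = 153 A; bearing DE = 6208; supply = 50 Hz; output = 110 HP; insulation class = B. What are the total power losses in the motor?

P_in = √3·V·I·cosφ = 1.732×415×153×0.823 = 90508 W
P_out = 110×746 = 82060 W
Losses = P_in − P_out = 90508 − 82060 = 8448 W

8.45 kW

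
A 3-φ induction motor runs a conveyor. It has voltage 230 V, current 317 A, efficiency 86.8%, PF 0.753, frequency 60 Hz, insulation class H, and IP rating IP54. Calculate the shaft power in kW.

P_in = √3·V·I·cosφ = 1.732 × 230 × 317 × 0.753 = 95089 W
P_out = η·P_in = 0.868 × 95089 = 82537 W

82.5 kW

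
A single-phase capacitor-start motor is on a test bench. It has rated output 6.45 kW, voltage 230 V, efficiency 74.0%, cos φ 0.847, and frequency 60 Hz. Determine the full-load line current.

44.7 A

P_out = 6.45 kW = 6450 W
P_in = P_out / η = 6450 / 0.740 = 8716 W
I = P_in / (V·cosφ) = 8716 / (230 × 0.847) = 44.7 A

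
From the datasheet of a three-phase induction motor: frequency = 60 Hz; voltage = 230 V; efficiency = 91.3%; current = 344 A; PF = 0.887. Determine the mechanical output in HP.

149 HP

P_in = √3·V·I·cosφ = 1.732 × 230 × 344 × 0.887 = 121551 W
P_out = η·P_in = 0.913 × 121551 = 110976 W
= 110976/746 = 149 HP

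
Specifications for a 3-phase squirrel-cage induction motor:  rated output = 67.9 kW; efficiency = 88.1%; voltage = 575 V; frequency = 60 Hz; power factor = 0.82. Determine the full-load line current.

P_out = 67.9 kW = 67900 W
P_in = P_out / η = 67900 / 0.881 = 77072 W
I_L = P_in / (√3·V_L·cosφ) = 77072 / (1.732 × 575 × 0.82) = 94.4 A

94.4 A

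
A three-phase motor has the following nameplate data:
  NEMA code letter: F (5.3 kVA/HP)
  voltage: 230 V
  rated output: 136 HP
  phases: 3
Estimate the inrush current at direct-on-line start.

S_LR = 5.3 × 136 = 720.8 kVA
I_LR = S_LR/(√3·V_L) = 720800/(1.732×230) = 1810 A

1810 A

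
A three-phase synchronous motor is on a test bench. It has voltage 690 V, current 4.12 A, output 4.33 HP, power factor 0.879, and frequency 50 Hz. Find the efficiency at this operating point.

74.6 %

P_out = 4.33 × 746 = 3230 W
P_in = √3·V_L·I_L·cosφ = 1.732 × 690 × 4.12 × 0.879 = 4328 W
η = P_out / P_in = 3230 / 4328 = 0.746 = 74.6%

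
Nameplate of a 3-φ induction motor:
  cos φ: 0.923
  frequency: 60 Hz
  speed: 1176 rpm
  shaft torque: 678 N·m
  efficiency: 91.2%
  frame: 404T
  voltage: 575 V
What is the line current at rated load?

99.6 A

ω = 2π×1176/60 = 123.2 rad/s; P_out = τω = 678 × 123.2 = 83530 W
P_in = P_out / η = 83530 / 0.912 = 91590 W
I_L = P_in / (√3·V_L·cosφ) = 91590 / (1.732 × 575 × 0.923) = 99.6 A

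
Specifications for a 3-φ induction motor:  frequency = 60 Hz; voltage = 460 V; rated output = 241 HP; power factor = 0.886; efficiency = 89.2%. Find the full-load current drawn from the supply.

P_out = 241 × 746 = 179786 W
P_in = P_out / η = 179786 / 0.892 = 201554 W
I_L = P_in / (√3·V_L·cosφ) = 201554 / (1.732 × 460 × 0.886) = 286 A

286 A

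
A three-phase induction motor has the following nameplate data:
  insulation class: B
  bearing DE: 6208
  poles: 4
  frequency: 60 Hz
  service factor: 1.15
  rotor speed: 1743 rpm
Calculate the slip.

3.2 %

n_s = 120f/p = 120×60/4 = 1800 rpm
s = (n_s − n)/n_s = (1800 − 1743)/1800 = 0.0317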